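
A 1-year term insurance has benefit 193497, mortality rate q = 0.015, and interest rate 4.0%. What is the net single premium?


NSP = benefit * q * v
v = 1/(1+i) = 0.961538
NSP = 193497 * 0.015 * 0.961538
= 2790.8221


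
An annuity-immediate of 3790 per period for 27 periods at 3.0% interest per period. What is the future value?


FV = PMT * ((1+i)^n - 1) / i
= 3790 * ((1.03)^27 - 1) / 0.03
= 3790 * (2.221289 - 1) / 0.03
= 154289.511


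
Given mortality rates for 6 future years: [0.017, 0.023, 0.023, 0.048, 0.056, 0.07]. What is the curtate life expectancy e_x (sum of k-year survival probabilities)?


e_x = sum_{k=1}^{n} k_p_x
k_p_x values:
  1_p_x = 0.983
  2_p_x = 0.960391
  3_p_x = 0.938302
  4_p_x = 0.893264
  5_p_x = 0.843241
  6_p_x = 0.784214
e_x = 5.4024


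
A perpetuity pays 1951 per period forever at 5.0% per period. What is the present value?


PV = PMT / i
= 1951 / 0.05
= 39020.0


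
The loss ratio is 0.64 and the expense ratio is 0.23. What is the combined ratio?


Combined ratio = loss ratio + expense ratio
= 0.64 + 0.23
= 0.87


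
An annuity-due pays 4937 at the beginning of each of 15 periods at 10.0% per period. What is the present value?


PV_due = PMT * (1-(1+i)^(-n))/i * (1+i)
PV_immediate = 37551.2145
PV_due = 37551.2145 * 1.1
= 41306.336


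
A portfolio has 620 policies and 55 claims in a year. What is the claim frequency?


frequency = claims / policies
= 55 / 620
= 0.0887


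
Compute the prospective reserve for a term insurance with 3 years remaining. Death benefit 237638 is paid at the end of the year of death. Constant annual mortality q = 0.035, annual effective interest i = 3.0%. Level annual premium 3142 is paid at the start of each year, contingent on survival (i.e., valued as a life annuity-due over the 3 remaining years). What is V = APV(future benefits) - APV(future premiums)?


v = 1/(1+i) = 0.970874
APV(future benefits) per unit = sum_{k=0}^{2} k_p_x * q * v^(k+1) = 0.095644
APV(future benefits) = 237638 * 0.095644 = 22728.6149
Life annuity-due factor ä_{x:3} = sum_{k=0}^{2} k_p_x * v^k = 2.814662
APV(future premiums) = 3142 * 2.814662 = 8843.6683
V = 22728.6149 - 8843.6683
= 13884.9467


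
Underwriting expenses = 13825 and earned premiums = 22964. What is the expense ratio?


Expense ratio = expenses / premiums
= 13825 / 22964
= 0.602


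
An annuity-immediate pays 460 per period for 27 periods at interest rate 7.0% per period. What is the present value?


PV = PMT * (1 - (1+i)^(-n)) / i
= 460 * (1 - (1+0.07)^(-27)) / 0.07
= 460 * (1 - 0.16093) / 0.07
= 460 * 11.986709
= 5513.8862


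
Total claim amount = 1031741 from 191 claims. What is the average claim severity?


severity = total / number
= 1031741 / 191
= 5401.7853


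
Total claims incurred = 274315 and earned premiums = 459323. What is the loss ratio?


Loss ratio = claims / premiums
= 274315 / 459323
= 0.5972


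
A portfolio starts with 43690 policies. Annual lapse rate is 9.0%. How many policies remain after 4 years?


remaining = initial * (1 - lapse)^years
= 43690 * (1 - 0.09)^4
= 43690 * 0.68575
= 29960.4005


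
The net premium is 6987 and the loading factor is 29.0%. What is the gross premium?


Gross = net * (1 + loading)
= 6987 * (1 + 0.29)
= 6987 * 1.29
= 9013.23


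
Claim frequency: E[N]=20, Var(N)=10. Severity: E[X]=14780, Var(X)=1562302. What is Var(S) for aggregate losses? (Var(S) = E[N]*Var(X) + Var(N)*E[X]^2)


Var(S) = E[N]*Var(X) + Var(N)*E[X]^2
= 20*1562302 + 10*14780^2
= 31246040 + 2184484000
= 2.2157e+09


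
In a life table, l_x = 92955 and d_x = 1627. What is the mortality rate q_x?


q_x = d_x / l_x
= 1627 / 92955
= 0.0175


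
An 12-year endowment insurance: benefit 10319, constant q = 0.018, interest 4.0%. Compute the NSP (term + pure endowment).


Term component = 1593.9526
Pure endowment = 12_p_x * v^12 * benefit = 0.804151 * 0.624597 * 10319 = 5182.9306
NSP = 6776.8832


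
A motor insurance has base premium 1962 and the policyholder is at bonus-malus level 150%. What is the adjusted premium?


adjusted = base * BM_level / 100
= 1962 * 150 / 100
= 1962 * 1.5
= 2943.0


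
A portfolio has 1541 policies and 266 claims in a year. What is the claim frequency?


frequency = claims / policies
= 266 / 1541
= 0.1726


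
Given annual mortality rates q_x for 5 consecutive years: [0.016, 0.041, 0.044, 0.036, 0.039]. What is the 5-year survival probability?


p_k = 1 - q_k for each year
Survival = product of (1 - q_k)
= 0.984 * 0.959 * 0.956 * 0.964 * 0.961
= 0.8357


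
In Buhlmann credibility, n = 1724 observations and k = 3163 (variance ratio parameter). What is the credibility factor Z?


Z = n / (n + k)
= 1724 / (1724 + 3163)
= 1724 / 4887
= 0.3528


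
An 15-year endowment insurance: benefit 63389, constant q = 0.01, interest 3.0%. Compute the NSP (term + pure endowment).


Term component = 7098.9542
Pure endowment = 15_p_x * v^15 * benefit = 0.860058 * 0.641862 * 63389 = 34993.1831
NSP = 42092.1373


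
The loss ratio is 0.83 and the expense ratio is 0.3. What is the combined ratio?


Combined ratio = loss ratio + expense ratio
= 0.83 + 0.3
= 1.13


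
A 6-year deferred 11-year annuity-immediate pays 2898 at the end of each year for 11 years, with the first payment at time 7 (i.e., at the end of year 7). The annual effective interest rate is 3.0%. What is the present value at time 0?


PV at time 6 of the 11-year annuity-immediate:
a_n = 2898 * (1-(1+0.03)^(-11))/0.03 = 26814.1047
Discount back 6 years to time 0:
PV = 26814.1047 * (1+0.03)^(-6)
= 26814.1047 * 0.837484
= 22456.3905


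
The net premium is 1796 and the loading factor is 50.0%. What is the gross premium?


Gross = net * (1 + loading)
= 1796 * (1 + 0.5)
= 1796 * 1.5
= 2694.0


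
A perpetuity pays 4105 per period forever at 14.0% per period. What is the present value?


PV = PMT / i
= 4105 / 0.14
= 29321.4286


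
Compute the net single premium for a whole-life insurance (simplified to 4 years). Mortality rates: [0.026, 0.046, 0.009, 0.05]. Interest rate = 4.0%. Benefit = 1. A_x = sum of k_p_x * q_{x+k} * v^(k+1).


v = 0.961538
Year 0: k_p_x=1.0, q=0.026, term=0.025
Year 1: k_p_x=0.974, q=0.046, term=0.041424
Year 2: k_p_x=0.929196, q=0.009, term=0.007434
Year 3: k_p_x=0.920833, q=0.05, term=0.039357
A_x = 0.1132


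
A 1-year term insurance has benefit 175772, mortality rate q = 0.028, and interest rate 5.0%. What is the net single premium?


NSP = benefit * q * v
v = 1/(1+i) = 0.952381
NSP = 175772 * 0.028 * 0.952381
= 4687.2533


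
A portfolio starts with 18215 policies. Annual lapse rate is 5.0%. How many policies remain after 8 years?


remaining = initial * (1 - lapse)^years
= 18215 * (1 - 0.05)^8
= 18215 * 0.66342
= 12084.2032


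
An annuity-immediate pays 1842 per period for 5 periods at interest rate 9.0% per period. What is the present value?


PV = PMT * (1 - (1+i)^(-n)) / i
= 1842 * (1 - (1+0.09)^(-5)) / 0.09
= 1842 * (1 - 0.649931) / 0.09
= 1842 * 3.889651
= 7164.7376


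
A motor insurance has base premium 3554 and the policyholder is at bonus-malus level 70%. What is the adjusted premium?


adjusted = base * BM_level / 100
= 3554 * 70 / 100
= 3554 * 0.7
= 2487.8


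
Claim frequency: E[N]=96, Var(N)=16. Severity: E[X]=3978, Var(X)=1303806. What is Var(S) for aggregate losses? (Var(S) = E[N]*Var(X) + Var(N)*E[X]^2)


Var(S) = E[N]*Var(X) + Var(N)*E[X]^2
= 96*1303806 + 16*3978^2
= 125165376 + 253191744
= 3.7836e+08


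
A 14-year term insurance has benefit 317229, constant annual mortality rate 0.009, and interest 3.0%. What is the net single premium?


NSP = benefit * sum_{k=0}^{n-1} k_p_x * q * v^(k+1)
With constant q=0.009, v=0.970874
Sum = 0.096342
NSP = 317229 * 0.096342
= 30562.4108


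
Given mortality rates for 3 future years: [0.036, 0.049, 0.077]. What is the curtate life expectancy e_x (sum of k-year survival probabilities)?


e_x = sum_{k=1}^{n} k_p_x
k_p_x values:
  1_p_x = 0.964
  2_p_x = 0.916764
  3_p_x = 0.846173
e_x = 2.7269


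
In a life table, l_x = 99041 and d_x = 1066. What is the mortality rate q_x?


q_x = d_x / l_x
= 1066 / 99041
= 0.0108


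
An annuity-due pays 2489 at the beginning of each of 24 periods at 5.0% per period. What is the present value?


PV_due = PMT * (1-(1+i)^(-n))/i * (1+i)
PV_immediate = 34344.8194
PV_due = 34344.8194 * 1.05
= 36062.0604


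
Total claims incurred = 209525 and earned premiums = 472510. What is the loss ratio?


Loss ratio = claims / premiums
= 209525 / 472510
= 0.4434


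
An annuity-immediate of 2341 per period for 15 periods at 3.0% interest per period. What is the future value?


FV = PMT * ((1+i)^n - 1) / i
= 2341 * ((1.03)^15 - 1) / 0.03
= 2341 * (1.557967 - 1) / 0.03
= 43540.0574


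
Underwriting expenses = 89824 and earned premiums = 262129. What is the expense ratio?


Expense ratio = expenses / premiums
= 89824 / 262129
= 0.3427


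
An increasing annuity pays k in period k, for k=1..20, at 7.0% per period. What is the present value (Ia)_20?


(Ia)_n = sum_{k=1}^{n} k * v^k, v = 1/(1+i)
v = 0.934579
Sum computed term by term:
(Ia)_20 = 88.1031


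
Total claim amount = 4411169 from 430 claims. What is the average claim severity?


severity = total / number
= 4411169 / 430
= 10258.5326


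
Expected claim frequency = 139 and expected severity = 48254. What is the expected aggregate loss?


E[S] = E[N] * E[X]
= 139 * 48254
= 6.7073e+06


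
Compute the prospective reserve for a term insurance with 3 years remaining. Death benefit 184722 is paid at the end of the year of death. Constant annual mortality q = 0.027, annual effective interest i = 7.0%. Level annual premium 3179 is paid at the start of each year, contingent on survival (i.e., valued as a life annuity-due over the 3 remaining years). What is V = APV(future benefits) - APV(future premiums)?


v = 1/(1+i) = 0.934579
APV(future benefits) per unit = sum_{k=0}^{2} k_p_x * q * v^(k+1) = 0.069046
APV(future benefits) = 184722 * 0.069046 = 12754.26
Life annuity-due factor ä_{x:3} = sum_{k=0}^{2} k_p_x * v^k = 2.736256
APV(future premiums) = 3179 * 2.736256 = 8698.5565
V = 12754.26 - 8698.5565
= 4055.7036


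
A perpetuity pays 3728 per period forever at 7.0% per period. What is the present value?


PV = PMT / i
= 3728 / 0.07
= 53257.1429


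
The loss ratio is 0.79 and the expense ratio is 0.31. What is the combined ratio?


Combined ratio = loss ratio + expense ratio
= 0.79 + 0.31
= 1.1


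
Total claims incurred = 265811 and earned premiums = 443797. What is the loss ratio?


Loss ratio = claims / premiums
= 265811 / 443797
= 0.5989


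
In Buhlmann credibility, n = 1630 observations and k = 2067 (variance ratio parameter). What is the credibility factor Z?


Z = n / (n + k)
= 1630 / (1630 + 2067)
= 1630 / 3697
= 0.4409


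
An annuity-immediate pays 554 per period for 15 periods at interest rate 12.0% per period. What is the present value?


PV = PMT * (1 - (1+i)^(-n)) / i
= 554 * (1 - (1+0.12)^(-15)) / 0.12
= 554 * (1 - 0.182696) / 0.12
= 554 * 6.810864
= 3773.2189


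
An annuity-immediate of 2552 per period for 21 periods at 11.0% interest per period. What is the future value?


FV = PMT * ((1+i)^n - 1) / i
= 2552 * ((1.11)^21 - 1) / 0.11
= 2552 * (8.949166 - 1) / 0.11
= 184420.6467


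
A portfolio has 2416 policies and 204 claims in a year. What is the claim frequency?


frequency = claims / policies
= 204 / 2416
= 0.0844


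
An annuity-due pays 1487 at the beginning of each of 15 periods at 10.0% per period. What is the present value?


PV_due = PMT * (1-(1+i)^(-n))/i * (1+i)
PV_immediate = 11310.2402
PV_due = 11310.2402 * 1.1
= 12441.2642


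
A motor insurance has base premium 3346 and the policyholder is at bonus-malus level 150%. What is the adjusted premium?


adjusted = base * BM_level / 100
= 3346 * 150 / 100
= 3346 * 1.5
= 5019.0


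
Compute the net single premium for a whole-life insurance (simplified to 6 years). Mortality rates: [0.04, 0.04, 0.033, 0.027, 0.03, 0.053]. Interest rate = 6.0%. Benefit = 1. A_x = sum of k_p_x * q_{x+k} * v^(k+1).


v = 0.943396
Year 0: k_p_x=1.0, q=0.04, term=0.037736
Year 1: k_p_x=0.96, q=0.04, term=0.034176
Year 2: k_p_x=0.9216, q=0.033, term=0.025535
Year 3: k_p_x=0.891187, q=0.027, term=0.019059
Year 4: k_p_x=0.867125, q=0.03, term=0.019439
Year 5: k_p_x=0.841111, q=0.053, term=0.031426
A_x = 0.1674


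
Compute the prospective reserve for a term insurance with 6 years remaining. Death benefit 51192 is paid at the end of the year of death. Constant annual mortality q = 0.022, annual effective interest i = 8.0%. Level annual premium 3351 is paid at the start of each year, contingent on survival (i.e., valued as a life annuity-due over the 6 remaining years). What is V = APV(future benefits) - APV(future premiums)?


v = 1/(1+i) = 0.925926
APV(future benefits) per unit = sum_{k=0}^{5} k_p_x * q * v^(k+1) = 0.09675
APV(future benefits) = 51192 * 0.09675 = 4952.8432
Life annuity-due factor ä_{x:6} = sum_{k=0}^{5} k_p_x * v^k = 4.749562
APV(future premiums) = 3351 * 4.749562 = 15915.782
V = 4952.8432 - 15915.782
= -10962.9389


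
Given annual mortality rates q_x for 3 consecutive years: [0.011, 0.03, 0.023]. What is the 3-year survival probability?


p_k = 1 - q_k for each year
Survival = product of (1 - q_k)
= 0.989 * 0.97 * 0.977
= 0.9373


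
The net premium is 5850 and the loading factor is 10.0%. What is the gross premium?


Gross = net * (1 + loading)
= 5850 * (1 + 0.1)
= 5850 * 1.1
= 6435.0


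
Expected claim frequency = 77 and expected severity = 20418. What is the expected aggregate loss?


E[S] = E[N] * E[X]
= 77 * 20418
= 1.5722e+06


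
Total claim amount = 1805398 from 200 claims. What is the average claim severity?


severity = total / number
= 1805398 / 200
= 9026.99


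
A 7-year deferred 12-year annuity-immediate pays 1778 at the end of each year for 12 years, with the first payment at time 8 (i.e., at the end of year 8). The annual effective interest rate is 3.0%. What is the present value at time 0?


PV at time 7 of the 12-year annuity-immediate:
a_n = 1778 * (1-(1+0.03)^(-12))/0.03 = 17698.2191
Discount back 7 years to time 0:
PV = 17698.2191 * (1+0.03)^(-7)
= 17698.2191 * 0.813092
= 14390.2717


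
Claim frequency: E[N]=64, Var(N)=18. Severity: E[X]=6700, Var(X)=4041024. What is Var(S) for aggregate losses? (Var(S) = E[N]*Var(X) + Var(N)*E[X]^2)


Var(S) = E[N]*Var(X) + Var(N)*E[X]^2
= 64*4041024 + 18*6700^2
= 258625536 + 808020000
= 1.0666e+09


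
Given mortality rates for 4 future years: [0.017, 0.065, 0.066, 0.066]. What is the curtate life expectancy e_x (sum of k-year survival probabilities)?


e_x = sum_{k=1}^{n} k_p_x
k_p_x values:
  1_p_x = 0.983
  2_p_x = 0.919105
  3_p_x = 0.858444
  4_p_x = 0.801787
e_x = 3.5623


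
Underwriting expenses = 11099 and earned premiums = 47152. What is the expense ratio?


Expense ratio = expenses / premiums
= 11099 / 47152
= 0.2354


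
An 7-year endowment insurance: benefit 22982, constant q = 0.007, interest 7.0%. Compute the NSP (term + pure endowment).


Term component = 850.609
Pure endowment = 7_p_x * v^7 * benefit = 0.952017 * 0.62275 * 22982 = 13625.3013
NSP = 14475.9103


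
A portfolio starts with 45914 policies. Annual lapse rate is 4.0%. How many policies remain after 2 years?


remaining = initial * (1 - lapse)^years
= 45914 * (1 - 0.04)^2
= 45914 * 0.9216
= 42314.3424


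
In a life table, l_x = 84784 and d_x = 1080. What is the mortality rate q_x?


q_x = d_x / l_x
= 1080 / 84784
= 0.0127


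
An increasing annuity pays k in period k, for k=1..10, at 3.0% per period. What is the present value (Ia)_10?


(Ia)_n = sum_{k=1}^{n} k * v^k, v = 1/(1+i)
v = 0.970874
Sum computed term by term:
(Ia)_10 = 44.839


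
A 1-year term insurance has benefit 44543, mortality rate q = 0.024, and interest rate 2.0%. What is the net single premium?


NSP = benefit * q * v
v = 1/(1+i) = 0.980392
NSP = 44543 * 0.024 * 0.980392
= 1048.0706


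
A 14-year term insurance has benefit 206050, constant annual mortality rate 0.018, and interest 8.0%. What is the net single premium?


NSP = benefit * sum_{k=0}^{n-1} k_p_x * q * v^(k+1)
With constant q=0.018, v=0.925926
Sum = 0.135181
NSP = 206050 * 0.135181
= 27854.0363


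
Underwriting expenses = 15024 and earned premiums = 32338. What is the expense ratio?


Expense ratio = expenses / premiums
= 15024 / 32338
= 0.4646


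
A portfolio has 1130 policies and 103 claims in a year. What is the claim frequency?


frequency = claims / policies
= 103 / 1130
= 0.0912


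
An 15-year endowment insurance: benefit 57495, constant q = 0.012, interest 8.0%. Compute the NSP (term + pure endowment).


Term component = 5526.8282
Pure endowment = 15_p_x * v^15 * benefit = 0.834361 * 0.315242 * 57495 = 15122.6505
NSP = 20649.4787


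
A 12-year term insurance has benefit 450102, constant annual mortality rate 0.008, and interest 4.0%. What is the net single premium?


NSP = benefit * sum_{k=0}^{n-1} k_p_x * q * v^(k+1)
With constant q=0.008, v=0.961538
Sum = 0.072133
NSP = 450102 * 0.072133
= 32466.988


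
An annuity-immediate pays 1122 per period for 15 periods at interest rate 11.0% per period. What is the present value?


PV = PMT * (1 - (1+i)^(-n)) / i
= 1122 * (1 - (1+0.11)^(-15)) / 0.11
= 1122 * (1 - 0.209004) / 0.11
= 1122 * 7.19087
= 8068.1557


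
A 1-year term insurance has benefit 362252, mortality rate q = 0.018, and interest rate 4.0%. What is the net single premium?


NSP = benefit * q * v
v = 1/(1+i) = 0.961538
NSP = 362252 * 0.018 * 0.961538
= 6269.7462


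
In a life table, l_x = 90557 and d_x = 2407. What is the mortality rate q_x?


q_x = d_x / l_x
= 2407 / 90557
= 0.0266


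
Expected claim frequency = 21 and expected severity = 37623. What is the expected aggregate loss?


E[S] = E[N] * E[X]
= 21 * 37623
= 790083


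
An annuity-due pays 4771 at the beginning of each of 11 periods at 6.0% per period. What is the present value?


PV_due = PMT * (1-(1+i)^(-n))/i * (1+i)
PV_immediate = 37628.2786
PV_due = 37628.2786 * 1.06
= 39885.9753


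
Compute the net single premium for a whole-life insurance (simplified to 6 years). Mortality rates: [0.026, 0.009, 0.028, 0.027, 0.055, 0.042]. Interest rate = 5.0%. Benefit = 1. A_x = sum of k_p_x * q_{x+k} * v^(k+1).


v = 0.952381
Year 0: k_p_x=1.0, q=0.026, term=0.024762
Year 1: k_p_x=0.974, q=0.009, term=0.007951
Year 2: k_p_x=0.965234, q=0.028, term=0.023347
Year 3: k_p_x=0.938207, q=0.027, term=0.02084
Year 4: k_p_x=0.912876, q=0.055, term=0.039339
Year 5: k_p_x=0.862668, q=0.042, term=0.027037
A_x = 0.1433


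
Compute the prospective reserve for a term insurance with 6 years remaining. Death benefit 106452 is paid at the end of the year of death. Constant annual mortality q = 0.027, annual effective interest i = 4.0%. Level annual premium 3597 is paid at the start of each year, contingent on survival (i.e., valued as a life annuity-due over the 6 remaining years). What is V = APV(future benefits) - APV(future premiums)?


v = 1/(1+i) = 0.961538
APV(future benefits) per unit = sum_{k=0}^{5} k_p_x * q * v^(k+1) = 0.132735
APV(future benefits) = 106452 * 0.132735 = 14129.8966
Life annuity-due factor ä_{x:6} = sum_{k=0}^{5} k_p_x * v^k = 5.112752
APV(future premiums) = 3597 * 5.112752 = 18390.5693
V = 14129.8966 - 18390.5693
= -4260.6726


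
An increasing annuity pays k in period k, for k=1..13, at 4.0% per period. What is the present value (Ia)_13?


(Ia)_n = sum_{k=1}^{n} k * v^k, v = 1/(1+i)
v = 0.961538
Sum computed term by term:
(Ia)_13 = 64.4403


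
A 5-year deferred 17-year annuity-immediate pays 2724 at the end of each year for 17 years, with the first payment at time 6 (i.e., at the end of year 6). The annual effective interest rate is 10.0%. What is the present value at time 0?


PV at time 5 of the 17-year annuity-immediate:
a_n = 2724 * (1-(1+0.1)^(-17))/0.1 = 21850.7112
Discount back 5 years to time 0:
PV = 21850.7112 * (1+0.1)^(-5)
= 21850.7112 * 0.620921
= 13567.5725


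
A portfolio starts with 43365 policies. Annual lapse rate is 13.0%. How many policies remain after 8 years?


remaining = initial * (1 - lapse)^years
= 43365 * (1 - 0.13)^8
= 43365 * 0.328212
= 14232.8991


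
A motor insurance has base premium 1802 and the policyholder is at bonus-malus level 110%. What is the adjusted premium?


adjusted = base * BM_level / 100
= 1802 * 110 / 100
= 1802 * 1.1
= 1982.2


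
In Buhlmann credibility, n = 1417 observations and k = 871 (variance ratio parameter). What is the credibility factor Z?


Z = n / (n + k)
= 1417 / (1417 + 871)
= 1417 / 2288
= 0.6193


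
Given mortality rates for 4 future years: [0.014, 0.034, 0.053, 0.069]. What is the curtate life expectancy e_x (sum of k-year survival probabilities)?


e_x = sum_{k=1}^{n} k_p_x
k_p_x values:
  1_p_x = 0.986
  2_p_x = 0.952476
  3_p_x = 0.901995
  4_p_x = 0.839757
e_x = 3.6802


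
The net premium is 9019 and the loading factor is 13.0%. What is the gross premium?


Gross = net * (1 + loading)
= 9019 * (1 + 0.13)
= 9019 * 1.13
= 10191.47


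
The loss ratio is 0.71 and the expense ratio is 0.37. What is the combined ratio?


Combined ratio = loss ratio + expense ratio
= 0.71 + 0.37
= 1.08


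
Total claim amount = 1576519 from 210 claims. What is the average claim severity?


severity = total / number
= 1576519 / 210
= 7507.2333


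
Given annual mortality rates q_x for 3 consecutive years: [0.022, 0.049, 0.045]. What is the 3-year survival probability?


p_k = 1 - q_k for each year
Survival = product of (1 - q_k)
= 0.978 * 0.951 * 0.955
= 0.8882


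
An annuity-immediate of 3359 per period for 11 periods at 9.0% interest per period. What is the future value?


FV = PMT * ((1+i)^n - 1) / i
= 3359 * ((1.09)^11 - 1) / 0.09
= 3359 * (2.580426 - 1) / 0.09
= 58985.0255


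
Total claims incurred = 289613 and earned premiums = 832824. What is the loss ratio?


Loss ratio = claims / premiums
= 289613 / 832824
= 0.3477


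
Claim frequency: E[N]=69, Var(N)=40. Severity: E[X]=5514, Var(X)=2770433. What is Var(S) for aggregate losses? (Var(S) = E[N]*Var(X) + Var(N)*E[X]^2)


Var(S) = E[N]*Var(X) + Var(N)*E[X]^2
= 69*2770433 + 40*5514^2
= 191159877 + 1216167840
= 1.4073e+09


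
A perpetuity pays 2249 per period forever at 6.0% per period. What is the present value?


PV = PMT / i
= 2249 / 0.06
= 37483.3333


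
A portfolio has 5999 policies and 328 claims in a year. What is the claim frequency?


frequency = claims / policies
= 328 / 5999
= 0.0547


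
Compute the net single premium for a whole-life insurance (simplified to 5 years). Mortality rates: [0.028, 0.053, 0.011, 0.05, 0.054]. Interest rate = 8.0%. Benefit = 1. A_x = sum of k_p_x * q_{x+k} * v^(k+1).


v = 0.925926
Year 0: k_p_x=1.0, q=0.028, term=0.025926
Year 1: k_p_x=0.972, q=0.053, term=0.044167
Year 2: k_p_x=0.920484, q=0.011, term=0.008038
Year 3: k_p_x=0.910359, q=0.05, term=0.033457
Year 4: k_p_x=0.864841, q=0.054, term=0.031784
A_x = 0.1434


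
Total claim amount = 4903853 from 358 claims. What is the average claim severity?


severity = total / number
= 4903853 / 358
= 13697.9134


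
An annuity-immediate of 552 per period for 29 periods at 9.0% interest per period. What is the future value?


FV = PMT * ((1+i)^n - 1) / i
= 552 * ((1.09)^29 - 1) / 0.09
= 552 * (12.172182 - 1) / 0.09
= 68522.7168


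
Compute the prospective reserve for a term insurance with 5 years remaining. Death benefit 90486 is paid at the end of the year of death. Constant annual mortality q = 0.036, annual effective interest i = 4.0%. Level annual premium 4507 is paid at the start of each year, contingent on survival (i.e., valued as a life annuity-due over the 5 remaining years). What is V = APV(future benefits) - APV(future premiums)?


v = 1/(1+i) = 0.961538
APV(future benefits) per unit = sum_{k=0}^{4} k_p_x * q * v^(k+1) = 0.149563
APV(future benefits) = 90486 * 0.149563 = 13533.3624
Life annuity-due factor ä_{x:5} = sum_{k=0}^{4} k_p_x * v^k = 4.32071
APV(future premiums) = 4507 * 4.32071 = 19473.4418
V = 13533.3624 - 19473.4418
= -5940.0794


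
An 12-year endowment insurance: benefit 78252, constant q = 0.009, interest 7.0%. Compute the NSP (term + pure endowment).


Term component = 5363.4683
Pure endowment = 12_p_x * v^12 * benefit = 0.897189 * 0.444012 * 78252 = 31172.6675
NSP = 36536.1358


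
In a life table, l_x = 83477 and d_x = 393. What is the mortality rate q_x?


q_x = d_x / l_x
= 393 / 83477
= 0.0047


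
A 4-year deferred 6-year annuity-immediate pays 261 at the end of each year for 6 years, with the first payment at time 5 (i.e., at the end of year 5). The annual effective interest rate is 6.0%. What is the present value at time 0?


PV at time 4 of the 6-year annuity-immediate:
a_n = 261 * (1-(1+0.06)^(-6))/0.06 = 1283.4216
Discount back 4 years to time 0:
PV = 1283.4216 * (1+0.06)^(-4)
= 1283.4216 * 0.792094
= 1016.5902


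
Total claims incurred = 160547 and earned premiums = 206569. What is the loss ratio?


Loss ratio = claims / premiums
= 160547 / 206569
= 0.7772


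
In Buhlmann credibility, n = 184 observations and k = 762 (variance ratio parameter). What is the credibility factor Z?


Z = n / (n + k)
= 184 / (184 + 762)
= 184 / 946
= 0.1945


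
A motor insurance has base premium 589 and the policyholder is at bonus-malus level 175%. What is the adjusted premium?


adjusted = base * BM_level / 100
= 589 * 175 / 100
= 589 * 1.75
= 1030.75


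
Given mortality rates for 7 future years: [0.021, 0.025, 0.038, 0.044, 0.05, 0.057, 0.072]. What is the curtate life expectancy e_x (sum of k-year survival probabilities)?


e_x = sum_{k=1}^{n} k_p_x
k_p_x values:
  1_p_x = 0.979
  2_p_x = 0.954525
  3_p_x = 0.918253
  4_p_x = 0.87785
  5_p_x = 0.833957
  6_p_x = 0.786422
  7_p_x = 0.729799
e_x = 6.0798


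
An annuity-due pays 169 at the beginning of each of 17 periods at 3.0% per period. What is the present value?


PV_due = PMT * (1-(1+i)^(-n))/i * (1+i)
PV_immediate = 2225.074
PV_due = 2225.074 * 1.03
= 2291.8262


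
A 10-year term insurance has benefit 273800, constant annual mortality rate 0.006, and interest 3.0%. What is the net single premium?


NSP = benefit * sum_{k=0}^{n-1} k_p_x * q * v^(k+1)
With constant q=0.006, v=0.970874
Sum = 0.049894
NSP = 273800 * 0.049894
= 13661.0399


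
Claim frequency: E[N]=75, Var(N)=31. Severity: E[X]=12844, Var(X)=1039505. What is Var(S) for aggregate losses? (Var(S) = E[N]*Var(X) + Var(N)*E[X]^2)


Var(S) = E[N]*Var(X) + Var(N)*E[X]^2
= 75*1039505 + 31*12844^2
= 77962875 + 5114018416
= 5.1920e+09


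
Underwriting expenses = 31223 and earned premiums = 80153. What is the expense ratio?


Expense ratio = expenses / premiums
= 31223 / 80153
= 0.3895


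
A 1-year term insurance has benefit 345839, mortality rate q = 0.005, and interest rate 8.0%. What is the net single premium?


NSP = benefit * q * v
v = 1/(1+i) = 0.925926
NSP = 345839 * 0.005 * 0.925926
= 1601.1065


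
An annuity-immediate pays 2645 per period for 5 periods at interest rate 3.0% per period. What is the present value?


PV = PMT * (1 - (1+i)^(-n)) / i
= 2645 * (1 - (1+0.03)^(-5)) / 0.03
= 2645 * (1 - 0.862609) / 0.03
= 2645 * 4.579707
= 12113.3255


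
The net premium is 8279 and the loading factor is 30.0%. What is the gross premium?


Gross = net * (1 + loading)
= 8279 * (1 + 0.3)
= 8279 * 1.3
= 10762.7


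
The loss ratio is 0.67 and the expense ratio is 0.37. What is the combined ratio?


Combined ratio = loss ratio + expense ratio
= 0.67 + 0.37
= 1.04


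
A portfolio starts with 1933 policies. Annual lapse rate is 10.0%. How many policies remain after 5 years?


remaining = initial * (1 - lapse)^years
= 1933 * (1 - 0.1)^5
= 1933 * 0.59049
= 1141.4172


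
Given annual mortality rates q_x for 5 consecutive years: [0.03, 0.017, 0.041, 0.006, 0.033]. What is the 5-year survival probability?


p_k = 1 - q_k for each year
Survival = product of (1 - q_k)
= 0.97 * 0.983 * 0.959 * 0.994 * 0.967
= 0.8789


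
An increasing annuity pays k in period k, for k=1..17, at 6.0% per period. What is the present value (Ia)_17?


(Ia)_n = sum_{k=1}^{n} k * v^k, v = 1/(1+i)
v = 0.943396
Sum computed term by term:
(Ia)_17 = 79.8783


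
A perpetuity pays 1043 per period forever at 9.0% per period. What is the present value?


PV = PMT / i
= 1043 / 0.09
= 11588.8889


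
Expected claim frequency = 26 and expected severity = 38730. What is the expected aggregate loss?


E[S] = E[N] * E[X]
= 26 * 38730
= 1.0070e+06


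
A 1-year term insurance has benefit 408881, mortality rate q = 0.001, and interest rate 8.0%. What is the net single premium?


NSP = benefit * q * v
v = 1/(1+i) = 0.925926
NSP = 408881 * 0.001 * 0.925926
= 378.5935


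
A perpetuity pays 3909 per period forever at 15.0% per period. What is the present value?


PV = PMT / i
= 3909 / 0.15
= 26060.0


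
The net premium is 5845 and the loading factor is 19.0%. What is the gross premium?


Gross = net * (1 + loading)
= 5845 * (1 + 0.19)
= 5845 * 1.19
= 6955.55


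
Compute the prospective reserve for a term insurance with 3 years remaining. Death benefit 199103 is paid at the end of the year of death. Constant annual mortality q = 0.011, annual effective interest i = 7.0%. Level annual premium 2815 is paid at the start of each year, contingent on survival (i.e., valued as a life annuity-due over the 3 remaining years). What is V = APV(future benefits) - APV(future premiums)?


v = 1/(1+i) = 0.934579
APV(future benefits) per unit = sum_{k=0}^{2} k_p_x * q * v^(k+1) = 0.028565
APV(future benefits) = 199103 * 0.028565 = 5687.4435
Life annuity-due factor ä_{x:3} = sum_{k=0}^{2} k_p_x * v^k = 2.778628
APV(future premiums) = 2815 * 2.778628 = 7821.8373
V = 5687.4435 - 7821.8373
= -2134.3939


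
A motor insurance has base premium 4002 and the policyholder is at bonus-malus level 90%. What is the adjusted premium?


adjusted = base * BM_level / 100
= 4002 * 90 / 100
= 4002 * 0.9
= 3601.8


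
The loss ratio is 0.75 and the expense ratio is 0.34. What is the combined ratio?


Combined ratio = loss ratio + expense ratio
= 0.75 + 0.34
= 1.09


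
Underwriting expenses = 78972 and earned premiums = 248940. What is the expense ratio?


Expense ratio = expenses / premiums
= 78972 / 248940
= 0.3172


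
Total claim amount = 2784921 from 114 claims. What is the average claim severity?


severity = total / number
= 2784921 / 114
= 24429.1316


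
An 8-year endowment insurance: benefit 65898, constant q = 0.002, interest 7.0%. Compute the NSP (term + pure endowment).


Term component = 782.0594
Pure endowment = 8_p_x * v^8 * benefit = 0.984112 * 0.582009 * 65898 = 37743.8626
NSP = 38525.922


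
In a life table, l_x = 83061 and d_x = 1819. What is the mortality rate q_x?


q_x = d_x / l_x
= 1819 / 83061
= 0.0219


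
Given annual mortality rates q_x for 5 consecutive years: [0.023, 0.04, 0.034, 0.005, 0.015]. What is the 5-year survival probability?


p_k = 1 - q_k for each year
Survival = product of (1 - q_k)
= 0.977 * 0.96 * 0.966 * 0.995 * 0.985
= 0.888


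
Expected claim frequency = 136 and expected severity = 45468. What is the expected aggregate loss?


E[S] = E[N] * E[X]
= 136 * 45468
= 6.1836e+06


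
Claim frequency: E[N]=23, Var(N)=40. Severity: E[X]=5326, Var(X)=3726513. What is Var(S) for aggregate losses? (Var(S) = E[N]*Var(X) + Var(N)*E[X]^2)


Var(S) = E[N]*Var(X) + Var(N)*E[X]^2
= 23*3726513 + 40*5326^2
= 85709799 + 1134651040
= 1.2204e+09


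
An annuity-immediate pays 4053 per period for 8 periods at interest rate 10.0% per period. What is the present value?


PV = PMT * (1 - (1+i)^(-n)) / i
= 4053 * (1 - (1+0.1)^(-8)) / 0.1
= 4053 * (1 - 0.466507) / 0.1
= 4053 * 5.334926
= 21622.4559


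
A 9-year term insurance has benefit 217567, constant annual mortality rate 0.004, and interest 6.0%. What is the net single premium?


NSP = benefit * sum_{k=0}^{n-1} k_p_x * q * v^(k+1)
With constant q=0.004, v=0.943396
Sum = 0.026817
NSP = 217567 * 0.026817
= 5834.4957


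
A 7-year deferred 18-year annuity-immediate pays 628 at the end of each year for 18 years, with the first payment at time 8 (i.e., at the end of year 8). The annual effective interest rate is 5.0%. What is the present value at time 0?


PV at time 7 of the 18-year annuity-immediate:
a_n = 628 * (1-(1+0.05)^(-18))/0.05 = 7341.0606
Discount back 7 years to time 0:
PV = 7341.0606 * (1+0.05)^(-7)
= 7341.0606 * 0.710681
= 5217.1547


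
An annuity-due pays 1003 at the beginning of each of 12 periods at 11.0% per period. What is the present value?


PV_due = PMT * (1-(1+i)^(-n))/i * (1+i)
PV_immediate = 6511.8332
PV_due = 6511.8332 * 1.11
= 7228.1349


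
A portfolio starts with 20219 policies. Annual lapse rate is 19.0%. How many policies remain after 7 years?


remaining = initial * (1 - lapse)^years
= 20219 * (1 - 0.19)^7
= 20219 * 0.228768
= 4625.4587


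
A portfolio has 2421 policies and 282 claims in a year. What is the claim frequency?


frequency = claims / policies
= 282 / 2421
= 0.1165


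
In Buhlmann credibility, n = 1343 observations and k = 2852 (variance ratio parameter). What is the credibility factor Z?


Z = n / (n + k)
= 1343 / (1343 + 2852)
= 1343 / 4195
= 0.3201


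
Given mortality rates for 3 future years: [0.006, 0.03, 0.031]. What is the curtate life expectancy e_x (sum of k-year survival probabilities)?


e_x = sum_{k=1}^{n} k_p_x
k_p_x values:
  1_p_x = 0.994
  2_p_x = 0.96418
  3_p_x = 0.93429
e_x = 2.8925


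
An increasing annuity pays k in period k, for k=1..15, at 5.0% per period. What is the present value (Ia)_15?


(Ia)_n = sum_{k=1}^{n} k * v^k, v = 1/(1+i)
v = 0.952381
Sum computed term by term:
(Ia)_15 = 73.6677


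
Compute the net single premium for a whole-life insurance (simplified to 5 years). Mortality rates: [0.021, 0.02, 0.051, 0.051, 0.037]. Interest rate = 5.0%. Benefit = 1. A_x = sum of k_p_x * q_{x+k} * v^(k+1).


v = 0.952381
Year 0: k_p_x=1.0, q=0.021, term=0.02
Year 1: k_p_x=0.979, q=0.02, term=0.01776
Year 2: k_p_x=0.95942, q=0.051, term=0.042268
Year 3: k_p_x=0.91049, q=0.051, term=0.038202
Year 4: k_p_x=0.864055, q=0.037, term=0.025049
A_x = 0.1433


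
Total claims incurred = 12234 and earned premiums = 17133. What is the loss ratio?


Loss ratio = claims / premiums
= 12234 / 17133
= 0.7141


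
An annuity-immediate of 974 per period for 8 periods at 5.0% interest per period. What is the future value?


FV = PMT * ((1+i)^n - 1) / i
= 974 * ((1.05)^8 - 1) / 0.05
= 974 * (1.477455 - 1) / 0.05
= 9300.832


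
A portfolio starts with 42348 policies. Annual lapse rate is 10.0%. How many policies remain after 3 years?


remaining = initial * (1 - lapse)^years
= 42348 * (1 - 0.1)^3
= 42348 * 0.729
= 30871.692


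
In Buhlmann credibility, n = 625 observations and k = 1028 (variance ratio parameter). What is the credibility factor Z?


Z = n / (n + k)
= 625 / (625 + 1028)
= 625 / 1653
= 0.3781


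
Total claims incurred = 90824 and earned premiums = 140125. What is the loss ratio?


Loss ratio = claims / premiums
= 90824 / 140125
= 0.6482


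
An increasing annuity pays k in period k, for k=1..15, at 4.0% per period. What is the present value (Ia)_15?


(Ia)_n = sum_{k=1}^{n} k * v^k, v = 1/(1+i)
v = 0.961538
Sum computed term by term:
(Ia)_15 = 80.8539


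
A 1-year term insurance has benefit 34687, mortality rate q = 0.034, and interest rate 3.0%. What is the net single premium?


NSP = benefit * q * v
v = 1/(1+i) = 0.970874
NSP = 34687 * 0.034 * 0.970874
= 1145.0078


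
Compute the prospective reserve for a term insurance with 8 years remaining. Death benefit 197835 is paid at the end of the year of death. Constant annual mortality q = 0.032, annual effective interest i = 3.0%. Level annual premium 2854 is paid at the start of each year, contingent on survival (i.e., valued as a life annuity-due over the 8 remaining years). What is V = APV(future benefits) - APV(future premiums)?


v = 1/(1+i) = 0.970874
APV(future benefits) per unit = sum_{k=0}^{7} k_p_x * q * v^(k+1) = 0.202032
APV(future benefits) = 197835 * 0.202032 = 39969.0699
Life annuity-due factor ä_{x:8} = sum_{k=0}^{7} k_p_x * v^k = 6.502916
APV(future premiums) = 2854 * 6.502916 = 18559.323
V = 39969.0699 - 18559.323
= 21409.7469


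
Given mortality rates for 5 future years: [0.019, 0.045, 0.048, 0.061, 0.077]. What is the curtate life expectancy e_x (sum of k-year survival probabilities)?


e_x = sum_{k=1}^{n} k_p_x
k_p_x values:
  1_p_x = 0.981
  2_p_x = 0.936855
  3_p_x = 0.891886
  4_p_x = 0.837481
  5_p_x = 0.772995
e_x = 4.4202


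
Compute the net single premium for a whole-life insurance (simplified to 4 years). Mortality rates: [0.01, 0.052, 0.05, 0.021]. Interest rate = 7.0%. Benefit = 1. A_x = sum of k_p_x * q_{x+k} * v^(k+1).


v = 0.934579
Year 0: k_p_x=1.0, q=0.01, term=0.009346
Year 1: k_p_x=0.99, q=0.052, term=0.044965
Year 2: k_p_x=0.93852, q=0.05, term=0.038306
Year 3: k_p_x=0.891594, q=0.021, term=0.014284
A_x = 0.1069


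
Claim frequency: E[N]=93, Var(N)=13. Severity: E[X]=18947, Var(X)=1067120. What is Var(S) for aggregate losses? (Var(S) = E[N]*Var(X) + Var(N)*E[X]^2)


Var(S) = E[N]*Var(X) + Var(N)*E[X]^2
= 93*1067120 + 13*18947^2
= 99242160 + 4666854517
= 4.7661e+09


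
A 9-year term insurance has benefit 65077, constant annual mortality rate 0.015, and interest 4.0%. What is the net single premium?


NSP = benefit * sum_{k=0}^{n-1} k_p_x * q * v^(k+1)
With constant q=0.015, v=0.961538
Sum = 0.105482
NSP = 65077 * 0.105482
= 6864.4336


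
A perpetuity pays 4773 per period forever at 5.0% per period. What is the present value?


PV = PMT / i
= 4773 / 0.05
= 95460.0


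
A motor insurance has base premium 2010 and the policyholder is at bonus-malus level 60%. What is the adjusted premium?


adjusted = base * BM_level / 100
= 2010 * 60 / 100
= 2010 * 0.6
= 1206.0


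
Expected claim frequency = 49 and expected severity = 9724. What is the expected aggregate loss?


E[S] = E[N] * E[X]
= 49 * 9724
= 476476


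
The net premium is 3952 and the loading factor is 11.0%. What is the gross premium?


Gross = net * (1 + loading)
= 3952 * (1 + 0.11)
= 3952 * 1.11
= 4386.72


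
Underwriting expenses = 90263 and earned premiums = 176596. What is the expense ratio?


Expense ratio = expenses / premiums
= 90263 / 176596
= 0.5111


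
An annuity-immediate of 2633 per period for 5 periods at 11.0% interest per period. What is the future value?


FV = PMT * ((1+i)^n - 1) / i
= 2633 * ((1.11)^5 - 1) / 0.11
= 2633 * (1.685058 - 1) / 0.11
= 16397.8011


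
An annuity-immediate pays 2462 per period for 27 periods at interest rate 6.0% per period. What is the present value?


PV = PMT * (1 - (1+i)^(-n)) / i
= 2462 * (1 - (1+0.06)^(-27)) / 0.06
= 2462 * (1 - 0.207368) / 0.06
= 2462 * 13.210534
= 32524.335


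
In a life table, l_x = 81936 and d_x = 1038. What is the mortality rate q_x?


q_x = d_x / l_x
= 1038 / 81936
= 0.0127


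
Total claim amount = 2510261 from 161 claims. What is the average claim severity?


severity = total / number
= 2510261 / 161
= 15591.6832


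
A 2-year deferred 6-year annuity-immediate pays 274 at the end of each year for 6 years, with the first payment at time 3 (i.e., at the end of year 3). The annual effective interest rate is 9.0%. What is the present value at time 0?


PV at time 2 of the 6-year annuity-immediate:
a_n = 274 * (1-(1+0.09)^(-6))/0.09 = 1229.1417
Discount back 2 years to time 0:
PV = 1229.1417 * (1+0.09)^(-2)
= 1229.1417 * 0.84168
= 1034.544
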